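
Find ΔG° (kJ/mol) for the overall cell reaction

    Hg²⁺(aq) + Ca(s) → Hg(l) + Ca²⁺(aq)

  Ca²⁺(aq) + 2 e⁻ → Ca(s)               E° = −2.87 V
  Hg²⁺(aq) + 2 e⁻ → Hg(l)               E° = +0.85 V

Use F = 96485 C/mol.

−718 kJ/mol

In the reaction as written Hg²⁺(aq) is reduced, so the Hg²⁺/Hg couple is the cathode and Ca²⁺/Ca is the anode.
E°cell = +0.85 − (−2.87) = +3.72 V; balancing electrons gives n = 2.
ΔG° = −nFE°cell = −(2)(96485)(+3.72) J/mol = −718 kJ/mol.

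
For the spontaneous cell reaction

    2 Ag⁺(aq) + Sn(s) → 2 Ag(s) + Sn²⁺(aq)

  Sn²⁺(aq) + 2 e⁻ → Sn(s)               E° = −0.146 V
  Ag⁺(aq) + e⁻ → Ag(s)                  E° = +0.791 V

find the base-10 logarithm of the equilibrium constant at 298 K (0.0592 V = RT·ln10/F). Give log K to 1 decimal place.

The Ag⁺/Ag couple is reduced (cathode); E°cell = +0.791 − (−0.146) = +0.937 V with n = 2.
At equilibrium E = 0, so log K = nE°cell / 0.0592 = (2)(+0.937) / 0.0592 = 31.7.

log K = 31.7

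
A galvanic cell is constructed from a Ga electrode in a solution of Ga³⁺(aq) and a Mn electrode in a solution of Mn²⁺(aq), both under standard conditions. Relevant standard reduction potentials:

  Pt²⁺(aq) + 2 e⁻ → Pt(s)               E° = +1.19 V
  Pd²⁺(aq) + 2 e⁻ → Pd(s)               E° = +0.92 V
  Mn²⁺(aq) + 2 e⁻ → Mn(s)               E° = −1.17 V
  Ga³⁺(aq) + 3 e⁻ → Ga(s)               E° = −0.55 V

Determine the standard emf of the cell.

+0.62 V

The Ga³⁺/Ga couple has the higher E°, so Ga ion is reduced (cathode) and Mn is oxidized (anode).
E°cell = E°(cathode) − E°(anode) = −0.55 − (−1.17) = +0.62 V.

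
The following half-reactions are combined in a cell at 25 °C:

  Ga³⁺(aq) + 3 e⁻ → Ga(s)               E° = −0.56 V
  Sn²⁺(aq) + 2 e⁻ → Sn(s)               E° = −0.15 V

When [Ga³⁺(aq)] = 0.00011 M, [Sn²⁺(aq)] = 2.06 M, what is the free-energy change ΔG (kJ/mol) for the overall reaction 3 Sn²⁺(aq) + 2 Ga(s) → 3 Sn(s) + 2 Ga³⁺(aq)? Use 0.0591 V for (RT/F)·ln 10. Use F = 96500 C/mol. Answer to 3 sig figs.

−288 kJ/mol

E°cell = −0.15 − (−0.56) = +0.41 V; the balanced reaction transfers n = 6 electrons.
The reaction quotient is [Ga³⁺(aq)]^2 / [Sn²⁺(aq)]^3 = 1.38×10^−9; by Nernst, E = +0.41 − (0.0591/6)(−8.859) = +0.4973 V.
ΔG = −nFE = −(6)(96500)(+0.4973) J/mol = −288 kJ/mol.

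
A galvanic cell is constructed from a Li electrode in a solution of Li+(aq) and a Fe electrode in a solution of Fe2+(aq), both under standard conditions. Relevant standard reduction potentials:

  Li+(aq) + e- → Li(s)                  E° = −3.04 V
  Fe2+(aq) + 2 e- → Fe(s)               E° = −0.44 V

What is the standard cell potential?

Of the two couples in this cell, the one with the more positive reduction potential is reduced at the cathode: here that is Fe²⁺/Fe (−0.44 V); Li⁺/Li (−3.04 V) is the anode.
E°cell = E°(cathode) − E°(anode) = −0.44 − (−3.04) = +2.60 V.

+2.60 V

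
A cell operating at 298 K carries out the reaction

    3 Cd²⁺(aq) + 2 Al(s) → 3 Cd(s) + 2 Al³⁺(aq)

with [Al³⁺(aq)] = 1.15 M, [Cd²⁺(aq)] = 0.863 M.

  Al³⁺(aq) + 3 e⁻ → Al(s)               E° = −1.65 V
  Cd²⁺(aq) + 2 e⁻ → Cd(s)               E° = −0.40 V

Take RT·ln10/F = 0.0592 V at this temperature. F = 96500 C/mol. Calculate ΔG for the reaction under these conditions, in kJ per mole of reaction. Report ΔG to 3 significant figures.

The standard cell potential is −0.40 − (−1.65) = +1.25 V, with n = 6 electrons in the balanced equation.
Q = [Al³⁺(aq)]^2 / [Cd²⁺(aq)]^3 = 2.06, so log Q = 0.313 and E = +1.25 − (0.0592/6)(0.313) = +1.2469 V.
ΔG = −nFE = −(6)(96500)(+1.2469) J/mol = −722 kJ/mol.

−722 kJ/mol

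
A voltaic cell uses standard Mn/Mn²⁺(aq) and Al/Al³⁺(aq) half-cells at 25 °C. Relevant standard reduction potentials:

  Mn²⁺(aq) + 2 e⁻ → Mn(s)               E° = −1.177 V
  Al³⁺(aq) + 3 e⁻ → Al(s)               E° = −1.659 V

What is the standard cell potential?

+0.482 V

The Mn²⁺/Mn couple has the higher E°, so Mn ion is reduced (cathode) and Al is oxidized (anode).
E°cell = E°(cathode) − E°(anode) = −1.177 − (−1.659) = +0.482 V.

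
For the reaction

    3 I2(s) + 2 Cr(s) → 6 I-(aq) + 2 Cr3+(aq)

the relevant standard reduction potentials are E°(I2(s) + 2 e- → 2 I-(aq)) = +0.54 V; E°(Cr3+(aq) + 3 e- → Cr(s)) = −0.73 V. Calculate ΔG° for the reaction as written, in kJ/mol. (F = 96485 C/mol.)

−735 kJ/mol

In the reaction as written I2(s) is reduced, so the I₂/I⁻ couple is the cathode and Cr³⁺/Cr is the anode.
E°cell = +0.54 − (−0.73) = +1.27 V; balancing electrons gives n = 6.
ΔG° = −nFE°cell = −(6)(96485)(+1.27) J/mol = −735 kJ/mol.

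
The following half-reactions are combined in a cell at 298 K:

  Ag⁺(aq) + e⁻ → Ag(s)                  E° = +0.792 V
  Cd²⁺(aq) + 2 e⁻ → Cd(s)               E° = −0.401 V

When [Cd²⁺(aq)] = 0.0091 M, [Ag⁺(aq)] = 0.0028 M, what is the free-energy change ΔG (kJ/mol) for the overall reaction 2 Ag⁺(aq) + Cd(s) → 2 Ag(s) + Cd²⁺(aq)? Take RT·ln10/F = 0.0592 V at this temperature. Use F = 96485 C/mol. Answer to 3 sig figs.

E°cell = +0.792 − (−0.401) = +1.193 V; the balanced reaction transfers n = 2 electrons.
Here Q = [Cd²⁺(aq)] / [Ag⁺(aq)]^2 = 1.16×10^3 (log Q = 3.065), giving E = +1.193 − (0.0592/2)·(3.065) = +1.1023 V.
ΔG = −nFE = −(2)(96485)(+1.1023) J/mol = −213 kJ/mol.

−213 kJ/mol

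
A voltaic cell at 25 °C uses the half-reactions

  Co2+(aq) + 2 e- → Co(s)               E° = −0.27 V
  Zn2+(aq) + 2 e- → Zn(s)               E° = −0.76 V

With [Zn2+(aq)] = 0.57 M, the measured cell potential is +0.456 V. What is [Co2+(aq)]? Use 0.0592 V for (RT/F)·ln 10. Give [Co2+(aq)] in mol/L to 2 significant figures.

0.040 M

The Co²⁺/Co couple has the larger reduction potential, so it is the cathode: E°cell = −0.27 − (−0.76) = +0.49 V and n = 2.
From the Nernst equation, log Q = n(E° − E)/0.0592 = 2·(+0.49 − (+0.456))/0.0592 = 1.149.
Balancing electrons gives Co2+(aq) + Zn(s) → Co(s) + Zn2+(aq); thus Q = [Zn2+(aq)] / [Co2+(aq)].
Isolating [Co2+(aq)] in Q = 10^{1.149} yields log [Co2+(aq)] = −1.393, i.e. 0.040 M.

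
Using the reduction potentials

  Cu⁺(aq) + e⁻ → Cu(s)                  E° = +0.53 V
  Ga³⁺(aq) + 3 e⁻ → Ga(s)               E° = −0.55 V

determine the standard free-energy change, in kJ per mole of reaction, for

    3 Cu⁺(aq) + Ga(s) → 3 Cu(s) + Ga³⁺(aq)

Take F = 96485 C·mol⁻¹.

In the reaction as written Cu⁺(aq) is reduced, so the Cu⁺/Cu couple is the cathode and Ga³⁺/Ga is the anode.
E°cell = +0.53 − (−0.55) = +1.08 V; balancing electrons gives n = 3.
ΔG° = −nFE°cell = −(3)(96485)(+1.08) J/mol = −313 kJ/mol.

−313 kJ/mol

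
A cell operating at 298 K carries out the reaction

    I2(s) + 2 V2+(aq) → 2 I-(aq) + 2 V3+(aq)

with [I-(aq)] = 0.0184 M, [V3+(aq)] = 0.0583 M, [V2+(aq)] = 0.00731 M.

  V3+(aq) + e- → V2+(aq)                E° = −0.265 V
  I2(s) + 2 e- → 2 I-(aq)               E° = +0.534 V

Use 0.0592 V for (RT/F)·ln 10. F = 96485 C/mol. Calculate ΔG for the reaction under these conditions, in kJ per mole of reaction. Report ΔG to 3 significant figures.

−164 kJ/mol

E°cell = +0.534 − (−0.265) = +0.799 V; the balanced reaction transfers n = 2 electrons.
Q = ([I-(aq)]^2·[V3+(aq)]^2) / [V2+(aq)]^2 = 0.0215, so log Q = −1.667 and E = +0.799 − (0.0592/2)(−1.667) = +0.8483 V.
Then ΔG = −nFE = −2 × 96485 × +0.8483 J/mol = −164 kJ/mol.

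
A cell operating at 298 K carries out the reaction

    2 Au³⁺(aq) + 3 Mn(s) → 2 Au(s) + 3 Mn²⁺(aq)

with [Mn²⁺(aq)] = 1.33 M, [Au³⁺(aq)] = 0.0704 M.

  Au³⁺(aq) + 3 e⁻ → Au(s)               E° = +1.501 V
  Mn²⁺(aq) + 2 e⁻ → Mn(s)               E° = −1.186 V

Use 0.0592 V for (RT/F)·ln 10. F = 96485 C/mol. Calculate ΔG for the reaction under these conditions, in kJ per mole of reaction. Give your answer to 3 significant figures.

−1540 kJ/mol

The standard cell potential is +1.501 − (−1.186) = +2.687 V, with n = 6 electrons in the balanced equation.
Here Q = [Mn²⁺(aq)]^3 / [Au³⁺(aq)]^2 = 475 (log Q = 2.676), giving E = +2.687 − (0.0592/6)·(2.676) = +2.6606 V.
Finally ΔG = −nFE = −(6)(96485 C/mol)(+2.6606 V) = −1540 kJ/mol.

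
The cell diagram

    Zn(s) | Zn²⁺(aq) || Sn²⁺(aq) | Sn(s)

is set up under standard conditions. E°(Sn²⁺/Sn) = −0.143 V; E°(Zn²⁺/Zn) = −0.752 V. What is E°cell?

+0.609 V

By convention the left-hand electrode in cell notation is the anode (oxidation) and the right-hand electrode is the cathode (reduction).
E°cell = E°(right) − E°(left) = −0.143 − (−0.752) = +0.609 V.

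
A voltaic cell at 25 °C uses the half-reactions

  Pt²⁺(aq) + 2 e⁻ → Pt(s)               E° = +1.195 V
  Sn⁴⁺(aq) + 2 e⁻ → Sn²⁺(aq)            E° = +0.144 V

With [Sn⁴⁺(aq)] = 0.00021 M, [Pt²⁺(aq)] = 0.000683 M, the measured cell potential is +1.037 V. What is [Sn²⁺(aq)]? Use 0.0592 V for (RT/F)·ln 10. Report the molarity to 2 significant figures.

The Pt²⁺/Pt couple has the larger reduction potential, so it is the cathode: E°cell = +1.195 − (+0.144) = +1.051 V and n = 2.
Since E = E° − (0.0592/n)·log Q, log Q = n(E° − E)/0.0592 = 0.473.
Balancing electrons gives Pt²⁺(aq) + Sn²⁺(aq) → Pt(s) + Sn⁴⁺(aq); thus Q = [Sn⁴⁺(aq)] / ([Pt²⁺(aq)]·[Sn²⁺(aq)]).
Substituting the known concentrations and solving, log [Sn²⁺(aq)] = −0.985 and [Sn²⁺(aq)] = 0.10 M.

0.10 M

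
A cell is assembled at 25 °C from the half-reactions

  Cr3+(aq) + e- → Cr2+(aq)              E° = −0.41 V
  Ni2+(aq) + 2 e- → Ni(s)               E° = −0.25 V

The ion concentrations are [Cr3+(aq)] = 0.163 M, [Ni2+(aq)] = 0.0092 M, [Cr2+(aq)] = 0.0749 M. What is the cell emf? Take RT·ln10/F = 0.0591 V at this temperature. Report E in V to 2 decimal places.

+0.08 V

The Ni²⁺/Ni couple has the more positive E°, so it is the cathode; Cr³⁺/Cr²⁺ is the anode.
E°cell = −0.25 − (−0.41) = +0.16 V, with n = 2 electrons transferred.
Balancing gives Ni2+(aq) + 2 Cr2+(aq) → Ni(s) + 2 Cr3+(aq); hence Q = [Cr3+(aq)]^2 / ([Ni2+(aq)]·[Cr2+(aq)]^2) = 515 (log Q = 2.712).
E = E° − (0.0591/n)·log Q = +0.16 − (0.0591/2)(2.712) = +0.08 V.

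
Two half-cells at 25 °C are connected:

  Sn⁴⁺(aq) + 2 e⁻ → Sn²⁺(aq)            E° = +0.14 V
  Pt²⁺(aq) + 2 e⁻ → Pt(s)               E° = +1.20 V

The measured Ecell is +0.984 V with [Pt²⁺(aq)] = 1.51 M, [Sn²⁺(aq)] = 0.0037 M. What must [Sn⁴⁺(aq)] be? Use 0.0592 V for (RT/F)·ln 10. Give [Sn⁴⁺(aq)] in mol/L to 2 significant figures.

The Pt²⁺/Pt couple has the larger reduction potential, so it is the cathode: E°cell = +1.20 − (+0.14) = +1.06 V and n = 2.
Rearranging E = E° − (0.0592/n)·log Q gives log Q = 2(+1.06 − (+0.984))/0.0592 = 2.568.
For Pt²⁺(aq) + Sn²⁺(aq) → Pt(s) + Sn⁴⁺(aq), the reaction quotient is Q = [Sn⁴⁺(aq)] / ([Pt²⁺(aq)]·[Sn²⁺(aq)]).
Substituting the known concentrations and solving, log [Sn⁴⁺(aq)] = 0.315 and [Sn⁴⁺(aq)] = 2.1 M.

2.1 M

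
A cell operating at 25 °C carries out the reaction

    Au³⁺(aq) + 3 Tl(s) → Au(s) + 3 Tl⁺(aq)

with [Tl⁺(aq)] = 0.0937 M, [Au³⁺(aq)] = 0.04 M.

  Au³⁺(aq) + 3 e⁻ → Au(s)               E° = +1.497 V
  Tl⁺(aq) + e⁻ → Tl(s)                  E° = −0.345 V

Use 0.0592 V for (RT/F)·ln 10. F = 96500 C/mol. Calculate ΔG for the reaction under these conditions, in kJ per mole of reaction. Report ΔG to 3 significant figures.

The standard cell potential is +1.497 − (−0.345) = +1.842 V, with n = 3 electrons in the balanced equation.
Here Q = [Tl⁺(aq)]^3 / [Au³⁺(aq)] = 0.0206 (log Q = −1.687), giving E = +1.842 − (0.0592/3)·(−1.687) = +1.8753 V.
ΔG = −nFE = −(3)(96500)(+1.8753) J/mol = −543 kJ/mol.

−543 kJ/mol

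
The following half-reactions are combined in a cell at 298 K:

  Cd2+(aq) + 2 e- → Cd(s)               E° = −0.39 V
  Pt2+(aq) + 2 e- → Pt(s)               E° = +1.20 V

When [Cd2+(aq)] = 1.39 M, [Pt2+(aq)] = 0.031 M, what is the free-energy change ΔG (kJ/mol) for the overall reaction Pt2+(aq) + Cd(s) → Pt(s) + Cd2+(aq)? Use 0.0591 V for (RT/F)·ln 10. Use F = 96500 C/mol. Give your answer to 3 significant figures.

−297 kJ/mol

With Pt²⁺/Pt reduced at the cathode, E°cell = +1.20 − (−0.39) = +1.59 V and n = 2.
Here Q = [Cd2+(aq)] / [Pt2+(aq)] = 44.8 (log Q = 1.652), giving E = +1.59 − (0.0591/2)·(1.652) = +1.5412 V.
ΔG = −nFE = −(2)(96500)(+1.5412) J/mol = −297 kJ/mol.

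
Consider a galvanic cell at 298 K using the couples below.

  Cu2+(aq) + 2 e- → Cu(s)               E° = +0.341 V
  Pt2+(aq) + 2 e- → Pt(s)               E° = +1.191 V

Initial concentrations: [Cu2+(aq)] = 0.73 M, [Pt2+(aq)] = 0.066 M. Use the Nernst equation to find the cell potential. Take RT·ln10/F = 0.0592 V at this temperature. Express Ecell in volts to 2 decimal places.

Since E°(Pt²⁺/Pt) > E°(Cu²⁺/Cu), Pt²⁺/Pt serves as the cathode.
E°cell = E°cat − E°an = +1.191 − (+0.341) = +0.850 V; n = 2.
The balanced reaction is Pt2+(aq) + Cu(s) → Pt(s) + Cu2+(aq), so Q = [Cu2+(aq)] / [Pt2+(aq)] = 11.1 and log Q = 1.044.
E = E° − (0.0592/n)·log Q = +0.850 − (0.0592/2)(1.044) = +0.82 V.

+0.82 V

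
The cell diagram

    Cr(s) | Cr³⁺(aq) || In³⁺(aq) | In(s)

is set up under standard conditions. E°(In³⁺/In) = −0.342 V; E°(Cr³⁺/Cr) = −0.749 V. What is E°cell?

By convention the left-hand electrode in cell notation is the anode (oxidation) and the right-hand electrode is the cathode (reduction).
E°cell = E°(right) − E°(left) = −0.342 − (−0.749) = +0.407 V.

+0.407 V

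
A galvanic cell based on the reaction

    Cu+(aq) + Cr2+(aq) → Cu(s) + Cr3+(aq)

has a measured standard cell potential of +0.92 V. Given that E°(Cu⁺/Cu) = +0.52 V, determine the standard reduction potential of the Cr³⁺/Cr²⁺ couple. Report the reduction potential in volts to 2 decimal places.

In the reaction as written the Cu⁺/Cu couple is reduced (cathode) and Cr³⁺/Cr²⁺ is oxidized (anode), so E°cell = E°(Cu⁺/Cu) − E°(Cr³⁺/Cr²⁺).
E°(Cr³⁺/Cr²⁺) = E°(cathode) − E°cell = +0.52 − (+0.92) = −0.40 V.

−0.40 V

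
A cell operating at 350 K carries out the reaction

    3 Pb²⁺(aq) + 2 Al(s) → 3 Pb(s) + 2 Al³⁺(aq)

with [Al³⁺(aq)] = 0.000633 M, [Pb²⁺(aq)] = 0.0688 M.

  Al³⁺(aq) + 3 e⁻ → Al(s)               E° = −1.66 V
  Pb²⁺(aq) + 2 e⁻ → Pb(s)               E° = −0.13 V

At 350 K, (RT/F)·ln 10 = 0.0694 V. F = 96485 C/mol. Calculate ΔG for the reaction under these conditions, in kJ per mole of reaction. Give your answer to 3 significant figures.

The standard cell potential is −0.13 − (−1.66) = +1.53 V, with n = 6 electrons in the balanced equation.
The reaction quotient is [Al³⁺(aq)]^2 / [Pb²⁺(aq)]^3 = 0.00123; by Nernst, E = +1.53 − (0.0694/6)(−2.910) = +1.5637 V.
Then ΔG = −nFE = −6 × 96485 × +1.5637 J/mol = −905 kJ/mol.

−905 kJ/mol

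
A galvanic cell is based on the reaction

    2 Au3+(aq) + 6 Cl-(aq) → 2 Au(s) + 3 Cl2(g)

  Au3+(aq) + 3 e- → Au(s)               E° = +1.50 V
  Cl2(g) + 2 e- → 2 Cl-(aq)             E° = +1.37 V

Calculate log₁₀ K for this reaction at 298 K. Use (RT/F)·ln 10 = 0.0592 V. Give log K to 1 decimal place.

The Au³⁺/Au couple is reduced (cathode); E°cell = +1.50 − (+1.37) = +0.13 V with n = 6.
At equilibrium E = 0, so log K = nE°cell / 0.0592 = (6)(+0.13) / 0.0592 = 13.2.

log K = 13.2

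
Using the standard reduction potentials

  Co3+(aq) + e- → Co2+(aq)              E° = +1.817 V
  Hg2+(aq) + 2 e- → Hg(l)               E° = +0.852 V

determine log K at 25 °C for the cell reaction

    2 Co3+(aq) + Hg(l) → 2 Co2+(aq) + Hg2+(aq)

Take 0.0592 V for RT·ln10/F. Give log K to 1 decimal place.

log K = 32.6

The Co³⁺/Co²⁺ couple is reduced (cathode); E°cell = +1.817 − (+0.852) = +0.965 V with n = 2.
At equilibrium E = 0, so log K = nE°cell / 0.0592 = (2)(+0.965) / 0.0592 = 32.6.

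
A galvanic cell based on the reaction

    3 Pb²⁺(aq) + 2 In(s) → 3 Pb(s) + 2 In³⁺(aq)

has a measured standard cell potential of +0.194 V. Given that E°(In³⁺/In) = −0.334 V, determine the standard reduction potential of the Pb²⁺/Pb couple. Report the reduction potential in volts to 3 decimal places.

−0.140 V

In the reaction as written the Pb²⁺/Pb couple is reduced (cathode) and In³⁺/In is oxidized (anode), so E°cell = E°(Pb²⁺/Pb) − E°(In³⁺/In).
E°(Pb²⁺/Pb) = E°cell + E°(anode) = +0.194 + (−0.334) = −0.140 V.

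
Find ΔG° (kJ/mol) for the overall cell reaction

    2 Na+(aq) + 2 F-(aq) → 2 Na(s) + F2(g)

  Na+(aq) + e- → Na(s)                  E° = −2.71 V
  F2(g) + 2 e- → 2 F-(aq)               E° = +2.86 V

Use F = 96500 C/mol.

In the reaction as written Na+(aq) is reduced, so the Na⁺/Na couple is the cathode and F₂/F⁻ is the anode.
E°cell = −2.71 − (+2.86) = −5.57 V; balancing electrons gives n = 2.
ΔG° = −nFE°cell = −(2)(96500)(−5.57) J/mol = +1075 kJ/mol.

+1075 kJ/mol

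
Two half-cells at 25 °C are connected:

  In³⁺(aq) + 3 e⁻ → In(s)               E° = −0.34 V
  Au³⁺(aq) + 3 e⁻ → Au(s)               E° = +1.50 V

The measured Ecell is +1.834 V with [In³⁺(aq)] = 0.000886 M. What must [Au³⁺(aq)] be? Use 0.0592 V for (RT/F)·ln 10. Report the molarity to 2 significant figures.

0.00044 M

Au³⁺/Au is the cathode (higher E°); E°cell = +1.50 − (−0.34) = +1.84 V with n = 3.
From the Nernst equation, log Q = n(E° − E)/0.0592 = 3·(+1.84 − (+1.834))/0.0592 = 0.304.
Balancing electrons gives Au³⁺(aq) + In(s) → Au(s) + In³⁺(aq); thus Q = [In³⁺(aq)] / [Au³⁺(aq)].
Isolating [Au³⁺(aq)] in Q = 10^{0.304} yields log [Au³⁺(aq)] = −3.357, i.e. 0.00044 M.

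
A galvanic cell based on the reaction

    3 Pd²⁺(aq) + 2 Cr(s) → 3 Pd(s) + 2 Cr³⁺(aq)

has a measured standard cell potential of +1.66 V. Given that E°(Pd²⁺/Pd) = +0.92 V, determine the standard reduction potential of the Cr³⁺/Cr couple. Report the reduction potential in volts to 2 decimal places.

−0.74 V

In the reaction as written the Pd²⁺/Pd couple is reduced (cathode) and Cr³⁺/Cr is oxidized (anode), so E°cell = E°(Pd²⁺/Pd) − E°(Cr³⁺/Cr).
E°(Cr³⁺/Cr) = E°(cathode) − E°cell = +0.92 − (+1.66) = −0.74 V.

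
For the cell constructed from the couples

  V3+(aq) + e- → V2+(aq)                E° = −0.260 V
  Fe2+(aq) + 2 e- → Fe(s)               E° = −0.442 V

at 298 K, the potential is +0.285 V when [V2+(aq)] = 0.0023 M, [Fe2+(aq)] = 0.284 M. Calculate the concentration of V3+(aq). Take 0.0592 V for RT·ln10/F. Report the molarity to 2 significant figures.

V³⁺/V²⁺ is the cathode (higher E°); E°cell = −0.260 − (−0.442) = +0.182 V with n = 2.
Rearranging E = E° − (0.0592/n)·log Q gives log Q = 2(+0.182 − (+0.285))/0.0592 = −3.480.
Balancing electrons gives 2 V3+(aq) + Fe(s) → 2 V2+(aq) + Fe2+(aq); thus Q = ([V2+(aq)]^2·[Fe2+(aq)]) / [V3+(aq)]^2.
Isolating [V3+(aq)] in Q = 10^{−3.480} yields log [V3+(aq)] = −1.172, i.e. 0.067 M.

0.067 M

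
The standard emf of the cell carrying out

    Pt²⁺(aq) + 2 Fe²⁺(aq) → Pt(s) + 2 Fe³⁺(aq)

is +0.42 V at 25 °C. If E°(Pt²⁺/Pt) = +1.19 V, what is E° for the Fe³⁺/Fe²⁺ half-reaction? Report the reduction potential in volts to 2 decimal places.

In the reaction as written the Pt²⁺/Pt couple is reduced (cathode) and Fe³⁺/Fe²⁺ is oxidized (anode), so E°cell = E°(Pt²⁺/Pt) − E°(Fe³⁺/Fe²⁺).
E°(Fe³⁺/Fe²⁺) = E°(cathode) − E°cell = +1.19 − (+0.42) = +0.77 V.

+0.77 V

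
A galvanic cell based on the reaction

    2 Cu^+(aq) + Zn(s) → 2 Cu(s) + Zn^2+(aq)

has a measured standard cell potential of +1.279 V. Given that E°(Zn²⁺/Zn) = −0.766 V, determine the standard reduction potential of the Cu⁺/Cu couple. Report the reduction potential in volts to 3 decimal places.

In the reaction as written the Cu⁺/Cu couple is reduced (cathode) and Zn²⁺/Zn is oxidized (anode), so E°cell = E°(Cu⁺/Cu) − E°(Zn²⁺/Zn).
E°(Cu⁺/Cu) = E°cell + E°(anode) = +1.279 + (−0.766) = +0.513 V.

+0.513 V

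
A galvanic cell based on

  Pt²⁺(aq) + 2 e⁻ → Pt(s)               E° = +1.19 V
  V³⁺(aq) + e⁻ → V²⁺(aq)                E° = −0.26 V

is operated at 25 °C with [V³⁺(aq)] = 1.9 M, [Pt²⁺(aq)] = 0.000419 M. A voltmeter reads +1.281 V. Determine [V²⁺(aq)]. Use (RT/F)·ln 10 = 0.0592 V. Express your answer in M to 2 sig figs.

The Pt²⁺/Pt couple has the larger reduction potential, so it is the cathode: E°cell = +1.19 − (−0.26) = +1.45 V and n = 2.
Rearranging E = E° − (0.0592/n)·log Q gives log Q = 2(+1.45 − (+1.281))/0.0592 = 5.709.
Balancing electrons gives Pt²⁺(aq) + 2 V²⁺(aq) → Pt(s) + 2 V³⁺(aq); thus Q = [V³⁺(aq)]^2 / ([Pt²⁺(aq)]·[V²⁺(aq)]^2).
Isolating [V²⁺(aq)] in Q = 10^{5.709} yields log [V²⁺(aq)] = −0.887, i.e. 0.13 M.

0.13 M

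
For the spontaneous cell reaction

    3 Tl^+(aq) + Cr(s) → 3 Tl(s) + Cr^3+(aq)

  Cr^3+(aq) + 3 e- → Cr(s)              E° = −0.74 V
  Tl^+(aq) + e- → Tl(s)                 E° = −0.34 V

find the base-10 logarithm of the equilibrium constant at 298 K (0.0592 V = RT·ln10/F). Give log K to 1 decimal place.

log K = 20.3

The Tl⁺/Tl couple is reduced (cathode); E°cell = −0.34 − (−0.74) = +0.40 V with n = 3.
At equilibrium E = 0, so log K = nE°cell / 0.0592 = (3)(+0.40) / 0.0592 = 20.3.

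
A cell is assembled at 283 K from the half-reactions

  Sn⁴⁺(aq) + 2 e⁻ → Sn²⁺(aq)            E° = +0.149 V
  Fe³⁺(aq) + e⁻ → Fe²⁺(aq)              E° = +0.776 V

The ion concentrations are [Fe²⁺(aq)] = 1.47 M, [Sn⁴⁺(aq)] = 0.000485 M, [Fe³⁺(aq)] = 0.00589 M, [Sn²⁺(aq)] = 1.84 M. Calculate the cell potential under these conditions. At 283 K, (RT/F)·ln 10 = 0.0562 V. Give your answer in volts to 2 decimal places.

Since E°(Fe³⁺/Fe²⁺) > E°(Sn⁴⁺/Sn²⁺), Fe³⁺/Fe²⁺ serves as the cathode.
E°cell = +0.776 − (+0.149) = +0.627 V, with n = 2 electrons transferred.
Balancing gives 2 Fe³⁺(aq) + Sn²⁺(aq) → 2 Fe²⁺(aq) + Sn⁴⁺(aq); hence Q = ([Fe²⁺(aq)]^2·[Sn⁴⁺(aq)]) / ([Fe³⁺(aq)]^2·[Sn²⁺(aq)]) = 16.4 (log Q = 1.215).
Applying E = E° − (RT ln10/nF)·log Q gives +0.627 − (0.0562/2)(1.215) = +0.59 V.

+0.59 V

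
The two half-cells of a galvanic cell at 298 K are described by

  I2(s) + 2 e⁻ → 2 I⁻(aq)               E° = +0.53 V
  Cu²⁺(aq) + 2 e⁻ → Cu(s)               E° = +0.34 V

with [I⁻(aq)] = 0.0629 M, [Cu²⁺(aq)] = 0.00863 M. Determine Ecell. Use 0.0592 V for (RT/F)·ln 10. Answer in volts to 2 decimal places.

Since E°(I₂/I⁻) > E°(Cu²⁺/Cu), I₂/I⁻ serves as the cathode.
The standard potential is +0.53 − (+0.34) = +0.19 V and the balanced reaction transfers n = 2 electrons.
The balanced reaction is I2(s) + Cu(s) → 2 I⁻(aq) + Cu²⁺(aq), so Q = [I⁻(aq)]^2·[Cu²⁺(aq)] = 3.41×10^−5 and log Q = −4.467.
By the Nernst equation, E = +0.19 − (0.0592/2)·(−4.467) = +0.32 V.

+0.32 V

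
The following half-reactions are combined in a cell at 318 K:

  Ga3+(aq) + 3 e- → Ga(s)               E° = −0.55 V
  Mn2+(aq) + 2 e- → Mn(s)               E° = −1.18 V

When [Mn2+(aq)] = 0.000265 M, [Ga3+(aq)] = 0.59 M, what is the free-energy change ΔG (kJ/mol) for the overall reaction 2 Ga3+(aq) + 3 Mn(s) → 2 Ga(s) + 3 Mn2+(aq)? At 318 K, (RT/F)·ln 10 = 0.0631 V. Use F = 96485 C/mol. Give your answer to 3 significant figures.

−427 kJ/mol

E°cell = −0.55 − (−1.18) = +0.63 V; the balanced reaction transfers n = 6 electrons.
Q = [Mn2+(aq)]^3 / [Ga3+(aq)]^2 = 5.35×10^−11, so log Q = −10.272 and E = +0.63 − (0.0631/6)(−10.272) = +0.7380 V.
Finally ΔG = −nFE = −(6)(96485 C/mol)(+0.7380 V) = −427 kJ/mol.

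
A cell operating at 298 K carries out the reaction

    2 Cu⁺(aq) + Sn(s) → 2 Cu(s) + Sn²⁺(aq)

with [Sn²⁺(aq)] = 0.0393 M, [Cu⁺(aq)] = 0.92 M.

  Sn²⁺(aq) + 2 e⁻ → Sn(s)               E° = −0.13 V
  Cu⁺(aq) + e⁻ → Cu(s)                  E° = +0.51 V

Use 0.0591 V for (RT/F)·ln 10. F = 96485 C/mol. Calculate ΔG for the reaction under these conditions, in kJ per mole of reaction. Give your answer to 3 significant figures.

−131 kJ/mol

E°cell = +0.51 − (−0.13) = +0.64 V; the balanced reaction transfers n = 2 electrons.
Here Q = [Sn²⁺(aq)] / [Cu⁺(aq)]^2 = 0.0464 (log Q = −1.333), giving E = +0.64 − (0.0591/2)·(−1.333) = +0.6794 V.
Then ΔG = −nFE = −2 × 96485 × +0.6794 J/mol = −131 kJ/mol.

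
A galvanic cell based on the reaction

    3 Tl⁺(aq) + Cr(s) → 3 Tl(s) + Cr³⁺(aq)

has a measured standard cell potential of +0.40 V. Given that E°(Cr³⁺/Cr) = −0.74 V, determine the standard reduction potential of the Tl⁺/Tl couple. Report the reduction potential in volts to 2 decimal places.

−0.34 V

In the reaction as written the Tl⁺/Tl couple is reduced (cathode) and Cr³⁺/Cr is oxidized (anode), so E°cell = E°(Tl⁺/Tl) − E°(Cr³⁺/Cr).
E°(Tl⁺/Tl) = E°cell + E°(anode) = +0.40 + (−0.74) = −0.34 V.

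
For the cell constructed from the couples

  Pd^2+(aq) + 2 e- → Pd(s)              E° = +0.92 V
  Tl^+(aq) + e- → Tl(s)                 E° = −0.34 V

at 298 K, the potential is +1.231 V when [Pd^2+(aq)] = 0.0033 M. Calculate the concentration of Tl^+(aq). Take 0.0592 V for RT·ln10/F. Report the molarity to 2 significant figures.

The Pd²⁺/Pd couple has the larger reduction potential, so it is the cathode: E°cell = +0.92 − (−0.34) = +1.26 V and n = 2.
Since E = E° − (0.0592/n)·log Q, log Q = n(E° − E)/0.0592 = 0.980.
For Pd^2+(aq) + 2 Tl(s) → Pd(s) + 2 Tl^+(aq), the reaction quotient is Q = [Tl^+(aq)]^2 / [Pd^2+(aq)].
Solving for the unknown gives log [Tl^+(aq)] = −0.751, so [Tl^+(aq)] ≈ 0.18 M.

0.18 M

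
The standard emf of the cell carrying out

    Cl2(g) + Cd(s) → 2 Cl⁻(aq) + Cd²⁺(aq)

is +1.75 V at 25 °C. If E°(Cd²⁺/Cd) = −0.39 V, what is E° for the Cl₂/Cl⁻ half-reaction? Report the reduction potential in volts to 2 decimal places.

In the reaction as written the Cl₂/Cl⁻ couple is reduced (cathode) and Cd²⁺/Cd is oxidized (anode), so E°cell = E°(Cl₂/Cl⁻) − E°(Cd²⁺/Cd).
E°(Cl₂/Cl⁻) = E°cell + E°(anode) = +1.75 + (−0.39) = +1.36 V.

+1.36 V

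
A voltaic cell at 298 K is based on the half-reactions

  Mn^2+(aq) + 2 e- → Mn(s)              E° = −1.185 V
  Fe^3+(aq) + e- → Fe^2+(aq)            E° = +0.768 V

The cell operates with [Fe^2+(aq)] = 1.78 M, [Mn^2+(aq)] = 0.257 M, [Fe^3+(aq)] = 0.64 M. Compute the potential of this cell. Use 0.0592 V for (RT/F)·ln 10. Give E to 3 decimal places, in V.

Since E°(Fe³⁺/Fe²⁺) > E°(Mn²⁺/Mn), Fe³⁺/Fe²⁺ serves as the cathode.
The standard potential is +0.768 − (−1.185) = +1.953 V and the balanced reaction transfers n = 2 electrons.
For the overall reaction 2 Fe^3+(aq) + Mn(s) → 2 Fe^2+(aq) + Mn^2+(aq), Q = ([Fe^2+(aq)]^2·[Mn^2+(aq)]) / [Fe^3+(aq)]^2 = 1.99, giving log Q = 0.298.
By the Nernst equation, E = +1.953 − (0.0592/2)·(0.298) = +1.944 V.

+1.944 V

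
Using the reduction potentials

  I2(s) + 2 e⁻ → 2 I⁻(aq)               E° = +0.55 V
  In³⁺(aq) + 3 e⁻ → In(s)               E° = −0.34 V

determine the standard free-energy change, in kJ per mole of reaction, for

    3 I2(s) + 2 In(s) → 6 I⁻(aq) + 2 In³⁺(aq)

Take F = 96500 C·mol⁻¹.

−515 kJ/mol

In the reaction as written I2(s) is reduced, so the I₂/I⁻ couple is the cathode and In³⁺/In is the anode.
E°cell = +0.55 − (−0.34) = +0.89 V; balancing electrons gives n = 6.
ΔG° = −nFE°cell = −(6)(96500)(+0.89) J/mol = −515 kJ/mol.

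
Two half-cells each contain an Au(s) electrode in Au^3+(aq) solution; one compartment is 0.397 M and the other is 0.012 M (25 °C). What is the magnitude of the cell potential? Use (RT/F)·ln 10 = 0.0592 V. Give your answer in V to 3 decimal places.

For a concentration cell E°cell = 0, since both electrodes use the same couple.
The compartment with the higher Au^3+(aq) concentration (0.397 M) acts as the cathode; ions are reduced there and produced at the dilute (0.012 M) anode.
With n = 3, Ecell = −(0.0592/3)·log([dilute]/[conc]) = −(0.0592/3)·log(0.012/0.397) = +0.030 V.

0.030 V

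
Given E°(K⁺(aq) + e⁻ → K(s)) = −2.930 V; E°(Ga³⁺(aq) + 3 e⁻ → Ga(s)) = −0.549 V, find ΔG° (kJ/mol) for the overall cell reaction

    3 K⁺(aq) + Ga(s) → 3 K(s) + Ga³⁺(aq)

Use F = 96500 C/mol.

In the reaction as written K⁺(aq) is reduced, so the K⁺/K couple is the cathode and Ga³⁺/Ga is the anode.
E°cell = −2.930 − (−0.549) = −2.381 V; balancing electrons gives n = 3.
ΔG° = −nFE°cell = −(3)(96500)(−2.381) J/mol = +689 kJ/mol.

+689 kJ/mol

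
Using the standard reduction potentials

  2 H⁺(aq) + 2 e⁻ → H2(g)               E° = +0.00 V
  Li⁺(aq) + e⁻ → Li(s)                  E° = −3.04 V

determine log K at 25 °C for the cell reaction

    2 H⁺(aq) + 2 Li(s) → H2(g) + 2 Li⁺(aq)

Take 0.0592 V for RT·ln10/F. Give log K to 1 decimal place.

The 2H⁺/H₂ couple is reduced (cathode); E°cell = +0.00 − (−3.04) = +3.04 V with n = 2.
At equilibrium E = 0, so log K = nE°cell / 0.0592 = (2)(+3.04) / 0.0592 = 102.7.

log K = 102.7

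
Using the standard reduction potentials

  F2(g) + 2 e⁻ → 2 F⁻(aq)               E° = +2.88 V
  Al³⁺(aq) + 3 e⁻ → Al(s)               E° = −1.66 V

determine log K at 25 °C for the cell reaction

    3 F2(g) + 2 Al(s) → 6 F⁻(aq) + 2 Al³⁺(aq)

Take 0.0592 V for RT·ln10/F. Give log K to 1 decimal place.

log K = 460.1

The F₂/F⁻ couple is reduced (cathode); E°cell = +2.88 − (−1.66) = +4.54 V with n = 6.
At equilibrium E = 0, so log K = nE°cell / 0.0592 = (6)(+4.54) / 0.0592 = 460.1.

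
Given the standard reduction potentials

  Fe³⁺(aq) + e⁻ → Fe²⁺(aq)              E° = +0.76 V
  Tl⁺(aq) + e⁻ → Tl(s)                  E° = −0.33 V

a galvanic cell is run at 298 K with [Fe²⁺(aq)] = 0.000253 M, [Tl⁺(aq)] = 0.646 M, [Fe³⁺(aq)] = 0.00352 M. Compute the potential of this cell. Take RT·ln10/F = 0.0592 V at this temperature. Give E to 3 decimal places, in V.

The Fe³⁺/Fe²⁺ couple has the more positive E°, so it is the cathode; Tl⁺/Tl is the anode.
E°cell = E°cat − E°an = +0.76 − (−0.33) = +1.09 V; n = 1.
Balancing gives Fe³⁺(aq) + Tl(s) → Fe²⁺(aq) + Tl⁺(aq); hence Q = ([Fe²⁺(aq)]·[Tl⁺(aq)]) / [Fe³⁺(aq)] = 0.0464 (log Q = −1.333).
By the Nernst equation, E = +1.09 − (0.0592/1)·(−1.333) = +1.169 V.

+1.169 V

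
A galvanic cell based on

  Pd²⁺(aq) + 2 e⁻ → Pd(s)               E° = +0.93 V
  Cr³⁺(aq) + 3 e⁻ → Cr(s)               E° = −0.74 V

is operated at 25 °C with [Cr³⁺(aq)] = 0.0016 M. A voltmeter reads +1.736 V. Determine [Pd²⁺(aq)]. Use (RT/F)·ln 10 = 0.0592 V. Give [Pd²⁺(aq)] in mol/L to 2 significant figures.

2.3 M

Pd²⁺/Pd is the cathode (higher E°); E°cell = +0.93 − (−0.74) = +1.67 V with n = 6.
Rearranging E = E° − (0.0592/n)·log Q gives log Q = 6(+1.67 − (+1.736))/0.0592 = −6.689.
The balanced reaction is 3 Pd²⁺(aq) + 2 Cr(s) → 3 Pd(s) + 2 Cr³⁺(aq), so Q = [Cr³⁺(aq)]^2 / [Pd²⁺(aq)]^3.
Isolating [Pd²⁺(aq)] in Q = 10^{−6.689} yields log [Pd²⁺(aq)] = 0.366, i.e. 2.3 M.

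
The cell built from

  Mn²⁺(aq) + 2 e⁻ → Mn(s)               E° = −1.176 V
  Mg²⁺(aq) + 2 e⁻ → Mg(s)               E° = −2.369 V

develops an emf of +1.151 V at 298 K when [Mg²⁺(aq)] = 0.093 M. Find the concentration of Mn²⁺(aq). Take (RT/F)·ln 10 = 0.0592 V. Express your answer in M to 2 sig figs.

The Mn²⁺/Mn couple has the larger reduction potential, so it is the cathode: E°cell = −1.176 − (−2.369) = +1.193 V and n = 2.
Since E = E° − (0.0592/n)·log Q, log Q = n(E° − E)/0.0592 = 1.419.
For Mn²⁺(aq) + Mg(s) → Mn(s) + Mg²⁺(aq), the reaction quotient is Q = [Mg²⁺(aq)] / [Mn²⁺(aq)].
Substituting the known concentrations and solving, log [Mn²⁺(aq)] = −2.451 and [Mn²⁺(aq)] = 0.0035 M.

0.0035 M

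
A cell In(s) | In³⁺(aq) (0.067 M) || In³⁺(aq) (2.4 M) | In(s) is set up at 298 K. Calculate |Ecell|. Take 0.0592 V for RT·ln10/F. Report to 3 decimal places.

0.031 V

For a concentration cell E°cell = 0, since both electrodes use the same couple.
The compartment with the higher In³⁺(aq) concentration (2.4 M) acts as the cathode; ions are reduced there and produced at the dilute (0.067 M) anode.
With n = 3, Ecell = −(0.0592/3)·log([dilute]/[conc]) = −(0.0592/3)·log(0.067/2.4) = +0.031 V.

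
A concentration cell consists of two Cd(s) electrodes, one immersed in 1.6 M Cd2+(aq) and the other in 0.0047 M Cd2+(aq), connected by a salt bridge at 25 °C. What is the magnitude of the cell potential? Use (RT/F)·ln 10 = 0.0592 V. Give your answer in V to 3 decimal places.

For a concentration cell E°cell = 0, since both electrodes use the same couple.
The compartment with the higher Cd2+(aq) concentration (1.6 M) acts as the cathode; ions are reduced there and produced at the dilute (0.0047 M) anode.
With n = 2, Ecell = −(0.0592/2)·log([dilute]/[conc]) = −(0.0592/2)·log(0.0047/1.6) = +0.075 V.

0.075 V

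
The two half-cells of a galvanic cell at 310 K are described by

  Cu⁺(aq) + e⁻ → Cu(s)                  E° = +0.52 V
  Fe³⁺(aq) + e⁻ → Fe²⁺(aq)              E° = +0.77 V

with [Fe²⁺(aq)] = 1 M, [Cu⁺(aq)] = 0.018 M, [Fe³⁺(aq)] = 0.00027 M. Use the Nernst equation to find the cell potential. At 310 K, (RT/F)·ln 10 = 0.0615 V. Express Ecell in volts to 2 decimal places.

Fe³⁺/Fe²⁺ is reduced (cathode, E° = +0.77 V) and Cu⁺/Cu is oxidized (anode).
E°cell = +0.77 − (+0.52) = +0.25 V, with n = 1 electron transferred.
The balanced reaction is Fe³⁺(aq) + Cu(s) → Fe²⁺(aq) + Cu⁺(aq), so Q = ([Fe²⁺(aq)]·[Cu⁺(aq)]) / [Fe³⁺(aq)] = 66.7 and log Q = 1.824.
Applying E = E° − (RT ln10/nF)·log Q gives +0.25 − (0.0615/1)(1.824) = +0.14 V.

+0.14 V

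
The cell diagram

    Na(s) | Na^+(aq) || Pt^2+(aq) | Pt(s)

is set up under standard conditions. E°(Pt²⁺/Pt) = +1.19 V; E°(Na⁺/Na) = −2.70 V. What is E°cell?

+3.89 V

By convention the left-hand electrode in cell notation is the anode (oxidation) and the right-hand electrode is the cathode (reduction).
E°cell = E°(right) − E°(left) = +1.19 − (−2.70) = +3.89 V.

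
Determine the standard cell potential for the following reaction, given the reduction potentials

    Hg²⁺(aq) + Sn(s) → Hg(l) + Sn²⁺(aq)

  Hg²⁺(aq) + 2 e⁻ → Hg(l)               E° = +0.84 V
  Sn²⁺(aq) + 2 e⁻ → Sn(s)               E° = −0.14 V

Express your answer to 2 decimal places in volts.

In the reaction as written, Hg²⁺(aq) is reduced (cathode) and Sn²⁺(aq) is produced by oxidation at the anode.
E°cell = E°(cathode) − E°(anode) = +0.84 − (−0.14) = +0.98 V.

+0.98 V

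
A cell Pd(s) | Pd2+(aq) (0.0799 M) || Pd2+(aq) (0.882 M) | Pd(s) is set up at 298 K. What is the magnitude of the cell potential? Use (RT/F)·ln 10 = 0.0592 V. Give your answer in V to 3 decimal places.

0.031 V

For a concentration cell E°cell = 0, since both electrodes use the same couple.
The compartment with the higher Pd2+(aq) concentration (0.882 M) acts as the cathode; ions are reduced there and produced at the dilute (0.0799 M) anode.
With n = 2, Ecell = −(0.0592/2)·log([dilute]/[conc]) = −(0.0592/2)·log(0.0799/0.882) = +0.031 V.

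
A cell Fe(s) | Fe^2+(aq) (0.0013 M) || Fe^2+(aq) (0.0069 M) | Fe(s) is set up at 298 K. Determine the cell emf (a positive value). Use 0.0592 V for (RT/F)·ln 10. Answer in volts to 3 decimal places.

For a concentration cell E°cell = 0, since both electrodes use the same couple.
The compartment with the higher Fe^2+(aq) concentration (0.0069 M) acts as the cathode; ions are reduced there and produced at the dilute (0.0013 M) anode.
With n = 2, Ecell = −(0.0592/2)·log([dilute]/[conc]) = −(0.0592/2)·log(0.0013/0.0069) = +0.021 V.

0.021 V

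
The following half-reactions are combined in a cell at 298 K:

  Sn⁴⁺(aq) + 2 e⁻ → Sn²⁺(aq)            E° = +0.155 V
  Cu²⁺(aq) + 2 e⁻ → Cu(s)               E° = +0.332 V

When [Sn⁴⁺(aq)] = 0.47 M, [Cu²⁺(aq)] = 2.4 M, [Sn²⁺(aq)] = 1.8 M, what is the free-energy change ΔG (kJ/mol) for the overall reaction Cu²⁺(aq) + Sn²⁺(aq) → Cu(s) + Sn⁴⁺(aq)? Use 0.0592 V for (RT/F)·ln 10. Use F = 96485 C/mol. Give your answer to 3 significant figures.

−39.7 kJ/mol

E°cell = +0.332 − (+0.155) = +0.177 V; the balanced reaction transfers n = 2 electrons.
Q = [Sn⁴⁺(aq)] / ([Cu²⁺(aq)]·[Sn²⁺(aq)]) = 0.109, so log Q = −0.963 and E = +0.177 − (0.0592/2)(−0.963) = +0.2055 V.
Finally ΔG = −nFE = −(2)(96485 C/mol)(+0.2055 V) = −39.7 kJ/mol.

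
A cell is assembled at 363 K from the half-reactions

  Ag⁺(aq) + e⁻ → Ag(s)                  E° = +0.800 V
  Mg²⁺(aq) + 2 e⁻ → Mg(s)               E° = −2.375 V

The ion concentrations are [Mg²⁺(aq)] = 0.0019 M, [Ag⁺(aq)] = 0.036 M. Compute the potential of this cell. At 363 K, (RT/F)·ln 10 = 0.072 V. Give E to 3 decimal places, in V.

+3.169 V

Since E°(Ag⁺/Ag) > E°(Mg²⁺/Mg), Ag⁺/Ag serves as the cathode.
E°cell = E°cat − E°an = +0.800 − (−2.375) = +3.175 V; n = 2.
For the overall reaction 2 Ag⁺(aq) + Mg(s) → 2 Ag(s) + Mg²⁺(aq), Q = [Mg²⁺(aq)] / [Ag⁺(aq)]^2 = 1.47, giving log Q = 0.166.
Applying E = E° − (RT ln10/nF)·log Q gives +3.175 − (0.072/2)(0.166) = +3.169 V.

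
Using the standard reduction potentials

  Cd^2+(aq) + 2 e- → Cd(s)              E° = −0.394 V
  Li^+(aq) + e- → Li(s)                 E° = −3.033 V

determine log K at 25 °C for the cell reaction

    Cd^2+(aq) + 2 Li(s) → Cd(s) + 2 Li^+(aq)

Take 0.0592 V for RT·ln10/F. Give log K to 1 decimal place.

The Cd²⁺/Cd couple is reduced (cathode); E°cell = −0.394 − (−3.033) = +2.639 V with n = 2.
At equilibrium E = 0, so log K = nE°cell / 0.0592 = (2)(+2.639) / 0.0592 = 89.2.

log K = 89.2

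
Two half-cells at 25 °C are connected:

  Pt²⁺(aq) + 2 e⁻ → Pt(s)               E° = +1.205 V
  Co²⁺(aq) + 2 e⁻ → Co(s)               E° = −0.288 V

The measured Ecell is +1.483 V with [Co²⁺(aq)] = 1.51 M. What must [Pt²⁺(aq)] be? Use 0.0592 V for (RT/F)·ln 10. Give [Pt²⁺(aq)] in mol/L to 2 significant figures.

Pt²⁺/Pt is the cathode (higher E°); E°cell = +1.205 − (−0.288) = +1.493 V with n = 2.
Rearranging E = E° − (0.0592/n)·log Q gives log Q = 2(+1.493 − (+1.483))/0.0592 = 0.338.
For Pt²⁺(aq) + Co(s) → Pt(s) + Co²⁺(aq), the reaction quotient is Q = [Co²⁺(aq)] / [Pt²⁺(aq)].
Substituting the known concentrations and solving, log [Pt²⁺(aq)] = −0.159 and [Pt²⁺(aq)] = 0.69 M.

0.69 M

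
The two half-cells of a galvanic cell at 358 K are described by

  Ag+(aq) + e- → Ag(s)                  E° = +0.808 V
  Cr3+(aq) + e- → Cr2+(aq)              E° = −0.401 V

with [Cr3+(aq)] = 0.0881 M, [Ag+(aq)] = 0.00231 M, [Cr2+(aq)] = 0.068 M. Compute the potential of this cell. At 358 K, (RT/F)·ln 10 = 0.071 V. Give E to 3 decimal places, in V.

The Ag⁺/Ag couple has the more positive E°, so it is the cathode; Cr³⁺/Cr²⁺ is the anode.
E°cell = E°cat − E°an = +0.808 − (−0.401) = +1.209 V; n = 1.
For the overall reaction Ag+(aq) + Cr2+(aq) → Ag(s) + Cr3+(aq), Q = [Cr3+(aq)] / ([Ag+(aq)]·[Cr2+(aq)]) = 561, giving log Q = 2.749.
E = E° − (0.071/n)·log Q = +1.209 − (0.071/1)(2.749) = +1.014 V.

+1.014 V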